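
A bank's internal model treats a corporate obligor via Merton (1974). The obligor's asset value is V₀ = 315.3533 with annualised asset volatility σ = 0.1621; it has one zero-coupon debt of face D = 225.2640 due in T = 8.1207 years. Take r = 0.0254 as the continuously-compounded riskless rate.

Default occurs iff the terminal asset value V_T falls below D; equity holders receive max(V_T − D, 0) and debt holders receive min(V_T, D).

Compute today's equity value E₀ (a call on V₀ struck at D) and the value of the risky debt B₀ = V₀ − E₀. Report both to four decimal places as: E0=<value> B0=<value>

E0=138.5180 B0=176.8353

d₁ = [ln(V₀/D) + (r + σ²/2)T] / (σ√T)
   = [ln(315.3533/225.2640) + (0.0254 + 0.5·0.1621²)·8.1207] / (0.1621·√8.1207)
   = [0.336421 + 0.312957] / 0.461934 = 1.405781
d₂ = d₁ − σ√T = 1.405781 − 0.461934 = 0.943847
N(d₁) = 0.920105,  N(d₂) = 0.827376,  e^(−rT) = 0.813617
E₀ = V₀·N(d₁) − D·e^(−rT)·N(d₂)
   = 315.3533·0.920105 − 225.2640·0.813617·0.827376 = 138.517961
B₀ = V₀ − E₀ = 315.3533 − 138.517961 = 176.835339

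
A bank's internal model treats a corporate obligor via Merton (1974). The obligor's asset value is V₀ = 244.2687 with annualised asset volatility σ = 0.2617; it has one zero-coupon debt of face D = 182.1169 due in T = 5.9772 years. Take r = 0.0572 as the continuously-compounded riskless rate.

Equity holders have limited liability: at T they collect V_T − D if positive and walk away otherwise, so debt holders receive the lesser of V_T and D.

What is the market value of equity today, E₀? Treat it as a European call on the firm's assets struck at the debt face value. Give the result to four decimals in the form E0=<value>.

E0=124.1816

d₁ = [ln(V₀/D) + (r + σ²/2)T] / (σ√T)
   = [ln(244.2687/182.1169) + (0.0572 + 0.5·0.2617²)·5.9772] / (0.2617·√5.9772)
   = [0.293620 + 0.546576] / 0.639812 = 1.313191
d₂ = d₁ − σ√T = 1.313191 − 0.639812 = 0.673379
N(d₁) = 0.905441,  N(d₂) = 0.749647,  e^(−rT) = 0.710422
E₀ = V₀·N(d₁) − D·e^(−rT)·N(d₂)
   = 244.2687·0.905441 − 182.1169·0.710422·0.749647 = 124.181605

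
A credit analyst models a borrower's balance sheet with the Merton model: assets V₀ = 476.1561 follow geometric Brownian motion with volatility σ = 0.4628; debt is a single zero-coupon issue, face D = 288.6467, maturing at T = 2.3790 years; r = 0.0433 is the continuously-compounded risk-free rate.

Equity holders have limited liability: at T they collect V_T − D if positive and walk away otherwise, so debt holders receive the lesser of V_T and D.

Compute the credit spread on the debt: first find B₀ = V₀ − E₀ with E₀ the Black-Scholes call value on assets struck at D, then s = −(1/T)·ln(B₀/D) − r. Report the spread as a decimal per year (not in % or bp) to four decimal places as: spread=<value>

d₁ = [ln(V₀/D) + (r + σ²/2)T] / (σ√T)
   = [ln(476.1561/288.6467) + (0.0433 + 0.5·0.4628²)·2.3790] / (0.4628·√2.3790)
   = [0.500542 + 0.357782] / 0.713823 = 1.202433
d₂ = d₁ − σ√T = 1.202433 − 0.713823 = 0.488610
N(d₁) = 0.885402,  N(d₂) = 0.687441,  e^(−rT) = 0.902117
E₀ = V₀·N(d₁) − D·e^(−rT)·N(d₂)
   = 476.1561·0.885402 − 288.6467·0.902117·0.687441 = 242.584638
B₀ = V₀ − E₀ = 476.1561 − 242.584638 = 233.571462
spread = −(1/T)·ln(B₀/D) − r = −(1/2.3790)·ln(233.571462/288.6467) − 0.0433 = 0.04569343

spread=0.0457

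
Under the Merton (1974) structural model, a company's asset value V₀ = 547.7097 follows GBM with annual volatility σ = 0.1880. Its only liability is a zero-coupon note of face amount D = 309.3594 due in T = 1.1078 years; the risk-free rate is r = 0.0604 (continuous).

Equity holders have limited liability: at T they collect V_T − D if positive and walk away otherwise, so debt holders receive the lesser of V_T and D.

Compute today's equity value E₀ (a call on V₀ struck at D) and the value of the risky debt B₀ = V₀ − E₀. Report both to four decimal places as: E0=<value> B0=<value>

d₁ = [ln(V₀/D) + (r + σ²/2)T] / (σ√T)
   = [ln(547.7097/309.3594) + (0.0604 + 0.5·0.1880²)·1.1078] / (0.1880·√1.1078)
   = [0.571242 + 0.086488] / 0.197874 = 3.323985
d₂ = d₁ − σ√T = 3.323985 − 0.197874 = 3.126111
N(d₁) = 0.999556,  N(d₂) = 0.999114,  e^(−rT) = 0.935278
E₀ = V₀·N(d₁) − D·e^(−rT)·N(d₂)
   = 547.7097·0.999556 − 309.3594·0.935278·0.999114 = 258.385795
B₀ = V₀ − E₀ = 547.7097 − 258.385795 = 289.323905

E0=258.3858 B0=289.3239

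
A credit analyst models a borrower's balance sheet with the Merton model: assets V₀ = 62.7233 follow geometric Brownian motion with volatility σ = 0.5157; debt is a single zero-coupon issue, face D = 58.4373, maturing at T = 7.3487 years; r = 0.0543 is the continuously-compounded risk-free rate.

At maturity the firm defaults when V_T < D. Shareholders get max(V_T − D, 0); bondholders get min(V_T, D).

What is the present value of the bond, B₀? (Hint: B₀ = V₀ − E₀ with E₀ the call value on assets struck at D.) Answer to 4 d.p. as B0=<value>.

B0=23.4786

d₁ = [ln(V₀/D) + (r + σ²/2)T] / (σ√T)
   = [ln(62.7233/58.4373) + (0.0543 + 0.5·0.5157²)·7.3487] / (0.5157·√7.3487)
   = [0.070779 + 1.376215] / 1.397985 = 1.035057
d₂ = d₁ − σ√T = 1.035057 − 1.397985 = -0.362928
N(d₁) = 0.849679,  N(d₂) = 0.358329,  e^(−rT) = 0.670968
E₀ = V₀·N(d₁) − D·e^(−rT)·N(d₂)
   = 62.7233·0.849679 − 58.4373·0.670968·0.358329 = 39.244729
B₀ = V₀ − E₀ = 62.7233 − 39.244729 = 23.478571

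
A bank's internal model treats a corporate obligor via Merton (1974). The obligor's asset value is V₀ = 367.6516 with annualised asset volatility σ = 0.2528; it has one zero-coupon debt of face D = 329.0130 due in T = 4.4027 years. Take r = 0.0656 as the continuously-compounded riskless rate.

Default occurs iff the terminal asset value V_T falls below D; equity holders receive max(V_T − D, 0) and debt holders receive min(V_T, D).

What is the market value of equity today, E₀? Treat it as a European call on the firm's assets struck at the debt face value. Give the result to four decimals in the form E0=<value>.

d₁ = [ln(V₀/D) + (r + σ²/2)T] / (σ√T)
   = [ln(367.6516/329.0130) + (0.0656 + 0.5·0.2528²)·4.4027] / (0.2528·√4.4027)
   = [0.111038 + 0.429501] / 0.530440 = 1.019038
d₂ = d₁ − σ√T = 1.019038 − 0.530440 = 0.488598
N(d₁) = 0.845908,  N(d₂) = 0.687437,  e^(−rT) = 0.749149
E₀ = V₀·N(d₁) − D·e^(−rT)·N(d₂)
   = 367.6516·0.845908 − 329.0130·0.749149·0.687437 = 141.559986

E0=141.5600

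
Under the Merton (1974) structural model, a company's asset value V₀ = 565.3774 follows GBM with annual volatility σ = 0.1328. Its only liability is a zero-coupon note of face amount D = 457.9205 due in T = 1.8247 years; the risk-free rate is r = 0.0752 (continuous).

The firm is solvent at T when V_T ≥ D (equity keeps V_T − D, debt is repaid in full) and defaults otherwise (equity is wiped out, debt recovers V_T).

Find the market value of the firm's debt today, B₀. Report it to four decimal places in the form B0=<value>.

B0=398.3604

d₁ = [ln(V₀/D) + (r + σ²/2)T] / (σ√T)
   = [ln(565.3774/457.9205) + (0.0752 + 0.5·0.1328²)·1.8247] / (0.1328·√1.8247)
   = [0.210798 + 0.153307] / 0.179388 = 2.029707
d₂ = d₁ − σ√T = 2.029707 − 0.179388 = 1.850319
N(d₁) = 0.978807,  N(d₂) = 0.967866,  e^(−rT) = 0.871781
E₀ = V₀·N(d₁) − D·e^(−rT)·N(d₂)
   = 565.3774·0.978807 − 457.9205·0.871781·0.967866 = 167.017049
B₀ = V₀ − E₀ = 565.3774 − 167.017049 = 398.360351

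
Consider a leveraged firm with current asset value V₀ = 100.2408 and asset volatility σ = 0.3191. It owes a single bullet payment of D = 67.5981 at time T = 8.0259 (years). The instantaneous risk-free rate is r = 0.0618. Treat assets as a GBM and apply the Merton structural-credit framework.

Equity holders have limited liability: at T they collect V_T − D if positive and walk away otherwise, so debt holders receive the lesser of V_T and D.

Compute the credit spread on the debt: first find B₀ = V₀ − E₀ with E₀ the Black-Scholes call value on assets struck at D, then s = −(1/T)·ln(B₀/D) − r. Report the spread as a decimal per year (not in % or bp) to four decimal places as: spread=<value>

d₁ = [ln(V₀/D) + (r + σ²/2)T] / (σ√T)
   = [ln(100.2408/67.5981) + (0.0618 + 0.5·0.3191²)·8.0259] / (0.3191·√8.0259)
   = [0.393995 + 0.904618] / 0.904011 = 1.436502
d₂ = d₁ − σ√T = 1.436502 − 0.904011 = 0.532492
N(d₁) = 0.924570,  N(d₂) = 0.702807,  e^(−rT) = 0.608961
E₀ = V₀·N(d₁) − D·e^(−rT)·N(d₂)
   = 100.2408·0.924570 − 67.5981·0.608961·0.702807 = 63.748871
B₀ = V₀ − E₀ = 100.2408 − 63.748871 = 36.491929
spread = −(1/T)·ln(B₀/D) − r = −(1/8.0259)·ln(36.491929/67.5981) − 0.0618 = 0.01501242

spread=0.0150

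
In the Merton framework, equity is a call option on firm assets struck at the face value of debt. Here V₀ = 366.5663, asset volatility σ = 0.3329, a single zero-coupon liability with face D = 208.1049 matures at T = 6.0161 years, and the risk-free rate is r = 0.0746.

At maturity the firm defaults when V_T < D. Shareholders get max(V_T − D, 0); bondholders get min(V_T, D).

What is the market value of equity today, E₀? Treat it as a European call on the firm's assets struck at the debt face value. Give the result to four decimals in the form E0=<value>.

E0=242.4537

d₁ = [ln(V₀/D) + (r + σ²/2)T] / (σ√T)
   = [ln(366.5663/208.1049) + (0.0746 + 0.5·0.3329²)·6.0161] / (0.3329·√6.0161)
   = [0.566137 + 0.782160] / 0.816528 = 1.651256
d₂ = d₁ − σ√T = 1.651256 − 0.816528 = 0.834728
N(d₁) = 0.950657,  N(d₂) = 0.798064,  e^(−rT) = 0.638393
E₀ = V₀·N(d₁) − D·e^(−rT)·N(d₂)
   = 366.5663·0.950657 − 208.1049·0.638393·0.798064 = 242.453723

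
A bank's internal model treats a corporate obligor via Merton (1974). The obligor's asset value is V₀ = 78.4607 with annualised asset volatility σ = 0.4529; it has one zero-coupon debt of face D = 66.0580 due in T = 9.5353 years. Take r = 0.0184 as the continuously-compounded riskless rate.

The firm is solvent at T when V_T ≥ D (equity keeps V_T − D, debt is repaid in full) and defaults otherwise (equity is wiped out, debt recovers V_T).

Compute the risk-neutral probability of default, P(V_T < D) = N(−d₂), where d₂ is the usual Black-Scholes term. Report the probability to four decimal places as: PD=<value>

d₁ = [ln(V₀/D) + (r + σ²/2)T] / (σ√T)
   = [ln(78.4607/66.0580) + (0.0184 + 0.5·0.4529²)·9.5353] / (0.4529·√9.5353)
   = [0.172065 + 1.153382] / 1.398523 = 0.947748
d₂ = d₁ − σ√T = 0.947748 − 1.398523 = -0.450775
risk-neutral PD = N(−d₂) = N(0.450775) = 0.673924

PD=0.6739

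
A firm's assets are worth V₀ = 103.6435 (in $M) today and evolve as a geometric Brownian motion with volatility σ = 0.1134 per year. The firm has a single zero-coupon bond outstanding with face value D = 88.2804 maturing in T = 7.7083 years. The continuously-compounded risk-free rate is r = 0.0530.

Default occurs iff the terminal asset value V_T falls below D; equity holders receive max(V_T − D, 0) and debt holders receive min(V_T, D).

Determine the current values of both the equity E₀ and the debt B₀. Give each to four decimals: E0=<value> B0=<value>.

d₁ = [ln(V₀/D) + (r + σ²/2)T] / (σ√T)
   = [ln(103.6435/88.2804) + (0.0530 + 0.5·0.1134²)·7.7083] / (0.1134·√7.7083)
   = [0.160439 + 0.458103] / 0.314842 = 1.964611
d₂ = d₁ − σ√T = 1.964611 − 0.314842 = 1.649769
N(d₁) = 0.975270,  N(d₂) = 0.950505,  e^(−rT) = 0.664620
E₀ = V₀·N(d₁) − D·e^(−rT)·N(d₂)
   = 103.6435·0.975270 − 88.2804·0.664620·0.950505 = 45.311539
B₀ = V₀ − E₀ = 103.6435 − 45.311539 = 58.331961

E0=45.3115 B0=58.3320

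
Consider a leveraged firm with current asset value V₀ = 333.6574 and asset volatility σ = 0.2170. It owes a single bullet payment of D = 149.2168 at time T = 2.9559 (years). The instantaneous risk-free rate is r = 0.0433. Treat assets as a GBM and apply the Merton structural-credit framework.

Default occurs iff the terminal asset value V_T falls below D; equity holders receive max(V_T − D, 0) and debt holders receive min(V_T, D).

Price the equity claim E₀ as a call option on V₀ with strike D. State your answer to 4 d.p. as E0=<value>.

d₁ = [ln(V₀/D) + (r + σ²/2)T] / (σ√T)
   = [ln(333.6574/149.2168) + (0.0433 + 0.5·0.2170²)·2.9559] / (0.2170·√2.9559)
   = [0.804714 + 0.197586] / 0.373082 = 2.686539
d₂ = d₁ − σ√T = 2.686539 − 0.373082 = 2.313457
N(d₁) = 0.996390,  N(d₂) = 0.989651,  e^(−rT) = 0.879862
E₀ = V₀·N(d₁) − D·e^(−rT)·N(d₂)
   = 333.6574·0.996390 − 149.2168·0.879862·0.989651 = 202.521490

E0=202.5215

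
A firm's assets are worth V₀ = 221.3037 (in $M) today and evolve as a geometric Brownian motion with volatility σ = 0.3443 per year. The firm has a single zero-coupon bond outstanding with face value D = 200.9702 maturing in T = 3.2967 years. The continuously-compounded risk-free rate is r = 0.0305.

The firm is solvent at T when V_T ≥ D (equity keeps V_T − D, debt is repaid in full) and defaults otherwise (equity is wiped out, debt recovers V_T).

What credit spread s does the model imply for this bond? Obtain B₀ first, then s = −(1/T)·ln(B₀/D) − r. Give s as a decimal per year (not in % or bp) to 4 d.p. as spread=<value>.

d₁ = [ln(V₀/D) + (r + σ²/2)T] / (σ√T)
   = [ln(221.3037/200.9702) + (0.0305 + 0.5·0.3443²)·3.2967] / (0.3443·√3.2967)
   = [0.096379 + 0.295949] / 0.625139 = 0.627585
d₂ = d₁ − σ√T = 0.627585 − 0.625139 = 0.002446
N(d₁) = 0.734862,  N(d₂) = 0.500976,  e^(−rT) = 0.904340
E₀ = V₀·N(d₁) − D·e^(−rT)·N(d₂)
   = 221.3037·0.734862 − 200.9702·0.904340·0.500976 = 71.577619
B₀ = V₀ − E₀ = 221.3037 − 71.577619 = 149.726081
spread = −(1/T)·ln(B₀/D) − r = −(1/3.2967)·ln(149.726081/200.9702) − 0.0305 = 0.05878600

spread=0.0588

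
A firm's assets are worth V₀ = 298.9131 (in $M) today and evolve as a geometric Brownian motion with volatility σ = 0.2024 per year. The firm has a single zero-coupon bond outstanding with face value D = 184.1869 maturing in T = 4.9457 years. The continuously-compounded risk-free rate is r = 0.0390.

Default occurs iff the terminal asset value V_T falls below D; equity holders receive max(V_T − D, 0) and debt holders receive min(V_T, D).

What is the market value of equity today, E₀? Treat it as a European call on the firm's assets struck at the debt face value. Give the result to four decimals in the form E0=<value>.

d₁ = [ln(V₀/D) + (r + σ²/2)T] / (σ√T)
   = [ln(298.9131/184.1869) + (0.0390 + 0.5·0.2024²)·4.9457] / (0.2024·√4.9457)
   = [0.484202 + 0.294184] / 0.450116 = 1.729302
d₂ = d₁ − σ√T = 1.729302 − 0.450116 = 1.279186
N(d₁) = 0.958122,  N(d₂) = 0.899584,  e^(−rT) = 0.824579
E₀ = V₀·N(d₁) − D·e^(−rT)·N(d₂)
   = 298.9131·0.958122 − 184.1869·0.824579·0.899584 = 149.769515

E0=149.7695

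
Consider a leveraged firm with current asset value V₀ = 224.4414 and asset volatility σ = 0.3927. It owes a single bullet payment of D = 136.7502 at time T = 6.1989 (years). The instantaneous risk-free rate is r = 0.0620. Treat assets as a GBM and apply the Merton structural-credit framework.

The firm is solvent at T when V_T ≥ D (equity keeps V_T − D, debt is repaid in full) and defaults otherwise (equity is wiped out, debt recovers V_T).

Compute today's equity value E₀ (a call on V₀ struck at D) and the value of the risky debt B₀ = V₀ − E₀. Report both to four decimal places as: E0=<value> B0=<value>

E0=144.5292 B0=79.9122

d₁ = [ln(V₀/D) + (r + σ²/2)T] / (σ√T)
   = [ln(224.4414/136.7502) + (0.0620 + 0.5·0.3927²)·6.1989] / (0.3927·√6.1989)
   = [0.495459 + 0.862308] / 0.977728 = 1.388695
d₂ = d₁ − σ√T = 1.388695 − 0.977728 = 0.410967
N(d₁) = 0.917537,  N(d₂) = 0.659452,  e^(−rT) = 0.680905
E₀ = V₀·N(d₁) − D·e^(−rT)·N(d₂)
   = 224.4414·0.917537 − 136.7502·0.680905·0.659452 = 144.529204
B₀ = V₀ − E₀ = 224.4414 − 144.529204 = 79.912196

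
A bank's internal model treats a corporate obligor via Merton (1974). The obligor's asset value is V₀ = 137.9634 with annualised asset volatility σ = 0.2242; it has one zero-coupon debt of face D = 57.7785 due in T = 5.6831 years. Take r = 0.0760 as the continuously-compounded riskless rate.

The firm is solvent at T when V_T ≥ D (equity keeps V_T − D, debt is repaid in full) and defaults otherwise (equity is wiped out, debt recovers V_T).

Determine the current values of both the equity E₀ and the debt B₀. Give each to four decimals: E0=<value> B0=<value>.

E0=100.5408 B0=37.4226

d₁ = [ln(V₀/D) + (r + σ²/2)T] / (σ√T)
   = [ln(137.9634/57.7785) + (0.0760 + 0.5·0.2242²)·5.6831] / (0.2242·√5.6831)
   = [0.870372 + 0.574748] / 0.534476 = 2.703806
d₂ = d₁ − σ√T = 2.703806 − 0.534476 = 2.169330
N(d₁) = 0.996572,  N(d₂) = 0.984971,  e^(−rT) = 0.649264
E₀ = V₀·N(d₁) − D·e^(−rT)·N(d₂)
   = 137.9634·0.996572 − 57.7785·0.649264·0.984971 = 100.540802
B₀ = V₀ − E₀ = 137.9634 − 100.540802 = 37.422598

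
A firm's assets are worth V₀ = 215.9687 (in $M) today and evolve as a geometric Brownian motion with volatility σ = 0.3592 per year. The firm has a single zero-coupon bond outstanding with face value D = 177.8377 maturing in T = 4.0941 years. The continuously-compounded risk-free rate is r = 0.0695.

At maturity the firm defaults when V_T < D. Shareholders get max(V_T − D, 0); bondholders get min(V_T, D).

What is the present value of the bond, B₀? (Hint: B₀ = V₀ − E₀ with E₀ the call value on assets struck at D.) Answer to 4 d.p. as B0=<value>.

d₁ = [ln(V₀/D) + (r + σ²/2)T] / (σ√T)
   = [ln(215.9687/177.8377) + (0.0695 + 0.5·0.3592²)·4.0941] / (0.3592·√4.0941)
   = [0.194262 + 0.548660] / 0.726801 = 1.022181
d₂ = d₁ − σ√T = 1.022181 − 0.726801 = 0.295380
N(d₁) = 0.846652,  N(d₂) = 0.616148,  e^(−rT) = 0.752360
E₀ = V₀·N(d₁) − D·e^(−rT)·N(d₂)
   = 215.9687·0.846652 − 177.8377·0.752360·0.616148 = 100.411005
B₀ = V₀ − E₀ = 215.9687 − 100.411005 = 115.557695

B0=115.5577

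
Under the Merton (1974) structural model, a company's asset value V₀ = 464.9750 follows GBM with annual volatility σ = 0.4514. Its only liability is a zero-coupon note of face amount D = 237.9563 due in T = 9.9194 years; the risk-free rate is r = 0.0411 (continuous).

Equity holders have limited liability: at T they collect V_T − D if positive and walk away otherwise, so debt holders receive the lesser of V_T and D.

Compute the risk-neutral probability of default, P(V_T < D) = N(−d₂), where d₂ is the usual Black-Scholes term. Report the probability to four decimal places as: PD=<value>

PD=0.4812

d₁ = [ln(V₀/D) + (r + σ²/2)T] / (σ√T)
   = [ln(464.9750/237.9563) + (0.0411 + 0.5·0.4514²)·9.9194] / (0.4514·√9.9194)
   = [0.669897 + 1.418286] / 1.421688 = 1.468805
d₂ = d₁ − σ√T = 1.468805 − 1.421688 = 0.047117
risk-neutral PD = N(−d₂) = N(-0.047117) = 0.481210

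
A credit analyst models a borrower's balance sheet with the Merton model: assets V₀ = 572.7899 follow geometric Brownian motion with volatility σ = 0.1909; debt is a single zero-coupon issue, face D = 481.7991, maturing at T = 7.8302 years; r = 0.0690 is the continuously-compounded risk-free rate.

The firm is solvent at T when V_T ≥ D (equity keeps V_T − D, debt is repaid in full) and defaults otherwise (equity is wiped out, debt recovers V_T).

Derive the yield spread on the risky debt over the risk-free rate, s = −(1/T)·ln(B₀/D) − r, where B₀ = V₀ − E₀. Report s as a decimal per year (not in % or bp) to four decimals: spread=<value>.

spread=0.0041

d₁ = [ln(V₀/D) + (r + σ²/2)T] / (σ√T)
   = [ln(572.7899/481.7991) + (0.0690 + 0.5·0.1909²)·7.8302] / (0.1909·√7.8302)
   = [0.172992 + 0.682961] / 0.534186 = 1.602350
d₂ = d₁ − σ√T = 1.602350 − 0.534186 = 1.068164
N(d₁) = 0.945461,  N(d₂) = 0.857277,  e^(−rT) = 0.582583
E₀ = V₀·N(d₁) − D·e^(−rT)·N(d₂)
   = 572.7899·0.945461 − 481.7991·0.582583·0.857277 = 300.923217
B₀ = V₀ − E₀ = 572.7899 − 300.923217 = 271.866683
spread = −(1/T)·ln(B₀/D) − r = −(1/7.8302)·ln(271.866683/481.7991) − 0.0690 = 0.00407801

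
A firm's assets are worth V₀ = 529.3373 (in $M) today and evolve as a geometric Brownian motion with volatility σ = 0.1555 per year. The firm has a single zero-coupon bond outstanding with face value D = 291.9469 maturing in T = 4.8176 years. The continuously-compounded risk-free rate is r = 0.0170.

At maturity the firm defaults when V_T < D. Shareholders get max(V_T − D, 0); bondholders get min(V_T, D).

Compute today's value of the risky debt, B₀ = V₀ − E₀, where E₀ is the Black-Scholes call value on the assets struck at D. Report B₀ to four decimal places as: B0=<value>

d₁ = [ln(V₀/D) + (r + σ²/2)T] / (σ√T)
   = [ln(529.3373/291.9469) + (0.0170 + 0.5·0.1555²)·4.8176] / (0.1555·√4.8176)
   = [0.595054 + 0.140145] / 0.341307 = 2.154065
d₂ = d₁ − σ√T = 2.154065 − 0.341307 = 1.812758
N(d₁) = 0.984382,  N(d₂) = 0.965065,  e^(−rT) = 0.921365
E₀ = V₀·N(d₁) − D·e^(−rT)·N(d₂)
   = 529.3373·0.984382 − 291.9469·0.921365·0.965065 = 261.477797
B₀ = V₀ − E₀ = 529.3373 − 261.477797 = 267.859503

B0=267.8595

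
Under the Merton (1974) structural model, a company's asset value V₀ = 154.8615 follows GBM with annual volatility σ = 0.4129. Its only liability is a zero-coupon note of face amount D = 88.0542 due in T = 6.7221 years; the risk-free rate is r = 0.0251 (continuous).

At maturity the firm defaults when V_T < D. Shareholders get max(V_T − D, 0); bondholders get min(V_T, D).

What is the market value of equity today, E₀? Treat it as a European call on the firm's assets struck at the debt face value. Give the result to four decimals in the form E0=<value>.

d₁ = [ln(V₀/D) + (r + σ²/2)T] / (σ√T)
   = [ln(154.8615/88.0542) + (0.0251 + 0.5·0.4129²)·6.7221] / (0.4129·√6.7221)
   = [0.564579 + 0.741738] / 1.070526 = 1.220256
d₂ = d₁ − σ√T = 1.220256 − 1.070526 = 0.149730
N(d₁) = 0.888816,  N(d₂) = 0.559511,  e^(−rT) = 0.844741
E₀ = V₀·N(d₁) − D·e^(−rT)·N(d₂)
   = 154.8615·0.888816 − 88.0542·0.844741·0.559511 = 96.025265

E0=96.0253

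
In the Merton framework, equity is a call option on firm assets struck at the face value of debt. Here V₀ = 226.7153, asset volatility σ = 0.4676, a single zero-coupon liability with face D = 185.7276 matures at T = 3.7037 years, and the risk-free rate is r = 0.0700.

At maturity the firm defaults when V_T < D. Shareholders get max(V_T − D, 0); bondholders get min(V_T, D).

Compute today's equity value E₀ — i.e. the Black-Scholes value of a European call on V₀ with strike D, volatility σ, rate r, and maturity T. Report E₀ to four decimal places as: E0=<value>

E0=113.4174

d₁ = [ln(V₀/D) + (r + σ²/2)T] / (σ√T)
   = [ln(226.7153/185.7276) + (0.0700 + 0.5·0.4676²)·3.7037] / (0.4676·√3.7037)
   = [0.199414 + 0.664166] / 0.899896 = 0.959644
d₂ = d₁ − σ√T = 0.959644 − 0.899896 = 0.059747
N(d₁) = 0.831383,  N(d₂) = 0.523822,  e^(−rT) = 0.771623
E₀ = V₀·N(d₁) − D·e^(−rT)·N(d₂)
   = 226.7153·0.831383 − 185.7276·0.771623·0.523822 = 113.417404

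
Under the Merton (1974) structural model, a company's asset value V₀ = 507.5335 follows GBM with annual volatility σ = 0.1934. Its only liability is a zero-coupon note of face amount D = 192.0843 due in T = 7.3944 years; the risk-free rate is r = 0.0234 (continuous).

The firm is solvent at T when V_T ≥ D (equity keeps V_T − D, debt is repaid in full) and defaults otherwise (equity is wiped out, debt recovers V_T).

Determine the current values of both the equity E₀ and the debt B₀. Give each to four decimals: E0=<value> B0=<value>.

d₁ = [ln(V₀/D) + (r + σ²/2)T] / (σ√T)
   = [ln(507.5335/192.0843) + (0.0234 + 0.5·0.1934²)·7.3944] / (0.1934·√7.3944)
   = [0.971628 + 0.311317] / 0.525906 = 2.439497
d₂ = d₁ − σ√T = 2.439497 − 0.525906 = 1.913592
N(d₁) = 0.992646,  N(d₂) = 0.972164,  e^(−rT) = 0.841113
E₀ = V₀·N(d₁) − D·e^(−rT)·N(d₂)
   = 507.5335·0.992646 − 192.0843·0.841113·0.972164 = 346.733864
B₀ = V₀ − E₀ = 507.5335 − 346.733864 = 160.799636

E0=346.7339 B0=160.7996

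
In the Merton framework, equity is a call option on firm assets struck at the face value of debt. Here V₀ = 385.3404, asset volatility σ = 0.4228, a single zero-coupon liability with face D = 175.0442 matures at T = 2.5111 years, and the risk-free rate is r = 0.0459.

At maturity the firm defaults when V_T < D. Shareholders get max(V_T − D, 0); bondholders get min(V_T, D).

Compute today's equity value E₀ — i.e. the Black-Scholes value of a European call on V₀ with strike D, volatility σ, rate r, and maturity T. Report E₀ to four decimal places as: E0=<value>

E0=235.8149

d₁ = [ln(V₀/D) + (r + σ²/2)T] / (σ√T)
   = [ln(385.3404/175.0442) + (0.0459 + 0.5·0.4228²)·2.5111] / (0.4228·√2.5111)
   = [0.789089 + 0.339701] / 0.669988 = 1.684792
d₂ = d₁ − σ√T = 1.684792 − 0.669988 = 1.014804
N(d₁) = 0.953986,  N(d₂) = 0.844900,  e^(−rT) = 0.891135
E₀ = V₀·N(d₁) − D·e^(−rT)·N(d₂)
   = 385.3404·0.953986 − 175.0442·0.891135·0.844900 = 235.814897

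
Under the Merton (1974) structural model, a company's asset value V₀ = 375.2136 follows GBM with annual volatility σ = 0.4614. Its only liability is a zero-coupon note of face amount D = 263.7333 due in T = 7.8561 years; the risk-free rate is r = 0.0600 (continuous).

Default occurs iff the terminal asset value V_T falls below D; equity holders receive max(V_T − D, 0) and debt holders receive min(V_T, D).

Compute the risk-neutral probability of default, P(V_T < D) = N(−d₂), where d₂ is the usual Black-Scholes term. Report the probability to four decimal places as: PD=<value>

PD=0.5038

d₁ = [ln(V₀/D) + (r + σ²/2)T] / (σ√T)
   = [ln(375.2136/263.7333) + (0.0600 + 0.5·0.4614²)·7.8561] / (0.4614·√7.8561)
   = [0.352557 + 1.307608] / 1.293246 = 1.283720
d₂ = d₁ − σ√T = 1.283720 − 1.293246 = -0.009526
risk-neutral PD = N(−d₂) = N(0.009526) = 0.503800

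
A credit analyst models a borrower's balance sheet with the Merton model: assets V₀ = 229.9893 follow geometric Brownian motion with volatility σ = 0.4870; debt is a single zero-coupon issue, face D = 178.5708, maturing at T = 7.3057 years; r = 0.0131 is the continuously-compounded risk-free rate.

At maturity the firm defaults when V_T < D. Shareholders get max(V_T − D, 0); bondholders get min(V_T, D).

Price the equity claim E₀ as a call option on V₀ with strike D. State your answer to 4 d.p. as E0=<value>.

E0=132.7346

d₁ = [ln(V₀/D) + (r + σ²/2)T] / (σ√T)
   = [ln(229.9893/178.5708) + (0.0131 + 0.5·0.4870²)·7.3057] / (0.4870·√7.3057)
   = [0.253048 + 0.962047] / 1.316315 = 0.923103
d₂ = d₁ − σ√T = 0.923103 − 1.316315 = -0.393212
N(d₁) = 0.822023,  N(d₂) = 0.347082,  e^(−rT) = 0.908732
E₀ = V₀·N(d₁) − D·e^(−rT)·N(d₂)
   = 229.9893·0.822023 − 178.5708·0.908732·0.347082 = 132.734586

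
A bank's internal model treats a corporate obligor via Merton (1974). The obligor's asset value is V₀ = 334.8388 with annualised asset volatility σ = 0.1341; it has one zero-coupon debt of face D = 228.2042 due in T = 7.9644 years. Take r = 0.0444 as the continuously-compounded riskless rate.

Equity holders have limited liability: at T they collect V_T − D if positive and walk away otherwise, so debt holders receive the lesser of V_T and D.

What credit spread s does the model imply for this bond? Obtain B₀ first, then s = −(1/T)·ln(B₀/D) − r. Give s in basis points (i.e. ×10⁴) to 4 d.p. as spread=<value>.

spread=6.6300

d₁ = [ln(V₀/D) + (r + σ²/2)T] / (σ√T)
   = [ln(334.8388/228.2042) + (0.0444 + 0.5·0.1341²)·7.9644] / (0.1341·√7.9644)
   = [0.383408 + 0.425231] / 0.378447 = 2.136728
d₂ = d₁ − σ√T = 2.136728 − 0.378447 = 1.758281
N(d₁) = 0.983690,  N(d₂) = 0.960650,  e^(−rT) = 0.702142
E₀ = V₀·N(d₁) − D·e^(−rT)·N(d₂)
   = 334.8388·0.983690 − 228.2042·0.702142·0.960650 = 175.450865
B₀ = V₀ − E₀ = 334.8388 − 175.450865 = 159.387935
spread = −(1/T)·ln(B₀/D) − r = −(1/7.9644)·ln(159.387935/228.2042) − 0.0444 = 0.00066300
in basis points: 0.00066300 × 10⁴ = 6.6300 bp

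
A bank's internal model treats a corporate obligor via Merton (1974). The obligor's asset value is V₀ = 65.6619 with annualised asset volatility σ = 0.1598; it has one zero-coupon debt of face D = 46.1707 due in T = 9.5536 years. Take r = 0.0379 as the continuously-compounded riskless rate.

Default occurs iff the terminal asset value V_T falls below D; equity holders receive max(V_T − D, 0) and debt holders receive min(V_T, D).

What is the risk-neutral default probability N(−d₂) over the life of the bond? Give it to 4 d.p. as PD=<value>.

d₁ = [ln(V₀/D) + (r + σ²/2)T] / (σ√T)
   = [ln(65.6619/46.1707) + (0.0379 + 0.5·0.1598²)·9.5536] / (0.1598·√9.5536)
   = [0.352173 + 0.484062] / 0.493924 = 1.693044
d₂ = d₁ − σ√T = 1.693044 − 0.493924 = 1.199120
risk-neutral PD = N(−d₂) = N(-1.199120) = 0.115241

PD=0.1152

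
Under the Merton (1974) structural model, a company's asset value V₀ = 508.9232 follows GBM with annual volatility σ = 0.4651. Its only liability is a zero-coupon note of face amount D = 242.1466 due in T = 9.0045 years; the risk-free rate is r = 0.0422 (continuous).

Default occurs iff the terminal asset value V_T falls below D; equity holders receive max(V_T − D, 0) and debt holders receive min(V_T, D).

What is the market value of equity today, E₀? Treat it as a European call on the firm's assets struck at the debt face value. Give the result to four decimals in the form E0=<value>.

d₁ = [ln(V₀/D) + (r + σ²/2)T] / (σ√T)
   = [ln(508.9232/242.1466) + (0.0422 + 0.5·0.4651²)·9.0045] / (0.4651·√9.0045)
   = [0.742754 + 1.353908] / 1.395649 = 1.502284
d₂ = d₁ − σ√T = 1.502284 − 1.395649 = 0.106636
N(d₁) = 0.933488,  N(d₂) = 0.542461,  e^(−rT) = 0.683868
E₀ = V₀·N(d₁) − D·e^(−rT)·N(d₂)
   = 508.9232·0.933488 − 242.1466·0.683868·0.542461 = 385.244206

E0=385.2442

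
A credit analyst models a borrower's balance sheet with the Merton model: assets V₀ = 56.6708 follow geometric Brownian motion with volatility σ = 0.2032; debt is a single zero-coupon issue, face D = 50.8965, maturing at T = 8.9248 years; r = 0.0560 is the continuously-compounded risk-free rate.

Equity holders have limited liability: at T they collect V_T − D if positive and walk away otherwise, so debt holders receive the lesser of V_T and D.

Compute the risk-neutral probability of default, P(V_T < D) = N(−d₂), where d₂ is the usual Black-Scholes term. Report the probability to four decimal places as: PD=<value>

d₁ = [ln(V₀/D) + (r + σ²/2)T] / (σ√T)
   = [ln(56.6708/50.8965) + (0.0560 + 0.5·0.2032²)·8.9248] / (0.2032·√8.9248)
   = [0.107465 + 0.684042] / 0.607048 = 1.303863
d₂ = d₁ − σ√T = 1.303863 − 0.607048 = 0.696815
risk-neutral PD = N(−d₂) = N(-0.696815) = 0.242959

PD=0.2430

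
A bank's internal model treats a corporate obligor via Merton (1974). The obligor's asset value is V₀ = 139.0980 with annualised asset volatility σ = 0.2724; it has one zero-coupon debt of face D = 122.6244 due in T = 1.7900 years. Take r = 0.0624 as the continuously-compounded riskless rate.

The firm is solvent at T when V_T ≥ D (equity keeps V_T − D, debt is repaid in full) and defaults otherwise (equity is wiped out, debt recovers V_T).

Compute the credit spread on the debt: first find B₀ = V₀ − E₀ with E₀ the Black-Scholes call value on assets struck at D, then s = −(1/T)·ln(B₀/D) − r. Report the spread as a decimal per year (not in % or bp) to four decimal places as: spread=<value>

spread=0.0363

d₁ = [ln(V₀/D) + (r + σ²/2)T] / (σ√T)
   = [ln(139.0980/122.6244) + (0.0624 + 0.5·0.2724²)·1.7900] / (0.2724·√1.7900)
   = [0.126053 + 0.178107] / 0.364446 = 0.834579
d₂ = d₁ − σ√T = 0.834579 − 0.364446 = 0.470133
N(d₁) = 0.798023,  N(d₂) = 0.680870,  e^(−rT) = 0.894316
E₀ = V₀·N(d₁) − D·e^(−rT)·N(d₂)
   = 139.0980·0.798023 − 122.6244·0.894316·0.680870 = 36.335772
B₀ = V₀ − E₀ = 139.0980 − 36.335772 = 102.762228
spread = −(1/T)·ln(B₀/D) − r = −(1/1.7900)·ln(102.762228/122.6244) − 0.0624 = 0.03631965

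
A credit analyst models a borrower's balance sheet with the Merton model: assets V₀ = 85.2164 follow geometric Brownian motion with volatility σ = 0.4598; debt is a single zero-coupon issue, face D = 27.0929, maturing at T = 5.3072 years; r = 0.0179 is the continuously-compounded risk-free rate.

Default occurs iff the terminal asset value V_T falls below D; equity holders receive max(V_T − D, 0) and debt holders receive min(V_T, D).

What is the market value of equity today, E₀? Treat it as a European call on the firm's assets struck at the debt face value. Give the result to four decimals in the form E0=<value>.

d₁ = [ln(V₀/D) + (r + σ²/2)T] / (σ√T)
   = [ln(85.2164/27.0929) + (0.0179 + 0.5·0.4598²)·5.3072] / (0.4598·√5.3072)
   = [1.145922 + 0.656012] / 1.059258 = 1.701129
d₂ = d₁ − σ√T = 1.701129 − 1.059258 = 0.641872
N(d₁) = 0.955541,  N(d₂) = 0.739522,  e^(−rT) = 0.909374
E₀ = V₀·N(d₁) − D·e^(−rT)·N(d₂)
   = 85.2164·0.955541 − 27.0929·0.909374·0.739522 = 63.207711

E0=63.2077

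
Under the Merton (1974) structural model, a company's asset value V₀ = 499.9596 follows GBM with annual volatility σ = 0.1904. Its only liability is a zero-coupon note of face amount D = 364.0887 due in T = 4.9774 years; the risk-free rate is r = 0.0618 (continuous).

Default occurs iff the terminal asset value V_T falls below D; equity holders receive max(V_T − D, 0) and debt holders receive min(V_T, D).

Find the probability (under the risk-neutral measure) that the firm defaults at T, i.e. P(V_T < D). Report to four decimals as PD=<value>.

PD=0.1041

d₁ = [ln(V₀/D) + (r + σ²/2)T] / (σ√T)
   = [ln(499.9596/364.0887) + (0.0618 + 0.5·0.1904²)·4.9774] / (0.1904·√4.9774)
   = [0.317130 + 0.397824] / 0.424784 = 1.683100
d₂ = d₁ − σ√T = 1.683100 − 0.424784 = 1.258315
risk-neutral PD = N(−d₂) = N(-1.258315) = 0.104139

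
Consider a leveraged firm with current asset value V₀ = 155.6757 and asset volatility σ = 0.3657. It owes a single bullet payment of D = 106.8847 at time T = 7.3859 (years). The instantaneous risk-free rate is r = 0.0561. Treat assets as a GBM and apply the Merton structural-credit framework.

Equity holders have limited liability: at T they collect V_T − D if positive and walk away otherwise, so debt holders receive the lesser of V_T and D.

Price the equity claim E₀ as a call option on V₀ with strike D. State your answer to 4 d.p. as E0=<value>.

d₁ = [ln(V₀/D) + (r + σ²/2)T] / (σ√T)
   = [ln(155.6757/106.8847) + (0.0561 + 0.5·0.3657²)·7.3859] / (0.3657·√7.3859)
   = [0.376024 + 0.908231] / 0.993863 = 1.292185
d₂ = d₁ − σ√T = 1.292185 − 0.993863 = 0.298322
N(d₁) = 0.901853,  N(d₂) = 0.617271,  e^(−rT) = 0.660770
E₀ = V₀·N(d₁) − D·e^(−rT)·N(d₂)
   = 155.6757·0.901853 − 106.8847·0.660770·0.617271 = 96.801129

E0=96.8011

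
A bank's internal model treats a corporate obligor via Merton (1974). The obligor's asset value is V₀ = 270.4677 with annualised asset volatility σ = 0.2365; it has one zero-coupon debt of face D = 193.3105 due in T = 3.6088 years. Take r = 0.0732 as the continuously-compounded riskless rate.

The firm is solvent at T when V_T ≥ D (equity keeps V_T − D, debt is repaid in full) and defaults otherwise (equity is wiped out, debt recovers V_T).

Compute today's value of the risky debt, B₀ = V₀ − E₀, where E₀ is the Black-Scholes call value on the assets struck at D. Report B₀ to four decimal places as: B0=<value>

d₁ = [ln(V₀/D) + (r + σ²/2)T] / (σ√T)
   = [ln(270.4677/193.3105) + (0.0732 + 0.5·0.2365²)·3.6088] / (0.2365·√3.6088)
   = [0.335855 + 0.365088] / 0.449275 = 1.560164
d₂ = d₁ − σ√T = 1.560164 − 0.449275 = 1.110889
N(d₁) = 0.940639,  N(d₂) = 0.866692,  e^(−rT) = 0.767847
E₀ = V₀·N(d₁) − D·e^(−rT)·N(d₂)
   = 270.4677·0.940639 − 193.3105·0.767847·0.866692 = 125.766928
B₀ = V₀ − E₀ = 270.4677 − 125.766928 = 144.700772

B0=144.7008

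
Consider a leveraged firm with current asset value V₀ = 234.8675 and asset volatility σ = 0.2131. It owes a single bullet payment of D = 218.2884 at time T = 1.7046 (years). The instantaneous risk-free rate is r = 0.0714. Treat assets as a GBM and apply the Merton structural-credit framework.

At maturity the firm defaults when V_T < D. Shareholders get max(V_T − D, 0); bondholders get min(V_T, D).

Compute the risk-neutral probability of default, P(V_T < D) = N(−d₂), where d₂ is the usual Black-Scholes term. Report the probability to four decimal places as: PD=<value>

d₁ = [ln(V₀/D) + (r + σ²/2)T] / (σ√T)
   = [ln(234.8675/218.2884) + (0.0714 + 0.5·0.2131²)·1.7046] / (0.2131·√1.7046)
   = [0.073204 + 0.160413] / 0.278224 = 0.839673
d₂ = d₁ − σ√T = 0.839673 − 0.278224 = 0.561449
risk-neutral PD = N(−d₂) = N(-0.561449) = 0.287246

PD=0.2872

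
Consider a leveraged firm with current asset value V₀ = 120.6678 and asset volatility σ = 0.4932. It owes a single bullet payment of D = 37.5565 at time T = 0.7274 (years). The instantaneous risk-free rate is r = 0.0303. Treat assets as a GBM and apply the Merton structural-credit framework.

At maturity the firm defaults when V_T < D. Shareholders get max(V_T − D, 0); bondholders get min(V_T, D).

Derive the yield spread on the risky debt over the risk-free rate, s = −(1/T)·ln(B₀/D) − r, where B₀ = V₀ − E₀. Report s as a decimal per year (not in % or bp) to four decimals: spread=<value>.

spread=0.0007

d₁ = [ln(V₀/D) + (r + σ²/2)T] / (σ√T)
   = [ln(120.6678/37.5565) + (0.0303 + 0.5·0.4932²)·0.7274] / (0.4932·√0.7274)
   = [1.167195 + 0.110509] / 0.420639 = 3.037529
d₂ = d₁ − σ√T = 3.037529 − 0.420639 = 2.616890
N(d₁) = 0.998807,  N(d₂) = 0.995563,  e^(−rT) = 0.978201
E₀ = V₀·N(d₁) − D·e^(−rT)·N(d₂)
   = 120.6678·0.998807 − 37.5565·0.978201·0.995563 = 83.949082
B₀ = V₀ − E₀ = 120.6678 − 83.949082 = 36.718718
spread = −(1/T)·ln(B₀/D) − r = −(1/0.7274)·ln(36.718718/37.5565) − 0.0303 = 0.00071433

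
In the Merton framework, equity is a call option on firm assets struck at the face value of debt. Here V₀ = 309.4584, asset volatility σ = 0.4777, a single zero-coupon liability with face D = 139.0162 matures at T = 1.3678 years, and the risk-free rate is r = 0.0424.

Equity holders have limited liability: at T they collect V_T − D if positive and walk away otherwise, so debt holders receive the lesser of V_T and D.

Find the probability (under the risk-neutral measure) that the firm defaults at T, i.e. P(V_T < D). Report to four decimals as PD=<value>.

PD=0.1044

d₁ = [ln(V₀/D) + (r + σ²/2)T] / (σ√T)
   = [ln(309.4584/139.0162) + (0.0424 + 0.5·0.4777²)·1.3678] / (0.4777·√1.3678)
   = [0.800233 + 0.214059] / 0.558684 = 1.815501
d₂ = d₁ − σ√T = 1.815501 − 0.558684 = 1.256817
risk-neutral PD = N(−d₂) = N(-1.256817) = 0.104410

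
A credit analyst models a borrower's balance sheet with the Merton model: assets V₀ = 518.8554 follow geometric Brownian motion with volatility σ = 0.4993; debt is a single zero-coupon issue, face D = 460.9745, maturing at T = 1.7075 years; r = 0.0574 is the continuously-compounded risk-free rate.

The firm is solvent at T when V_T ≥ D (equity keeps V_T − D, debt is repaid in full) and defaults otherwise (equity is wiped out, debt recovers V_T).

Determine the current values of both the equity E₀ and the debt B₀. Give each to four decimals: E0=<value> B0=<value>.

d₁ = [ln(V₀/D) + (r + σ²/2)T] / (σ√T)
   = [ln(518.8554/460.9745) + (0.0574 + 0.5·0.4993²)·1.7075] / (0.4993·√1.7075)
   = [0.118283 + 0.310851] / 0.652442 = 0.657734
d₂ = d₁ − σ√T = 0.657734 − 0.652442 = 0.005292
N(d₁) = 0.744645,  N(d₂) = 0.502111,  e^(−rT) = 0.906639
E₀ = V₀·N(d₁) − D·e^(−rT)·N(d₂)
   = 518.8554·0.744645 − 460.9745·0.906639·0.502111 = 176.512158
B₀ = V₀ − E₀ = 518.8554 − 176.512158 = 342.343242

E0=176.5122 B0=342.3432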